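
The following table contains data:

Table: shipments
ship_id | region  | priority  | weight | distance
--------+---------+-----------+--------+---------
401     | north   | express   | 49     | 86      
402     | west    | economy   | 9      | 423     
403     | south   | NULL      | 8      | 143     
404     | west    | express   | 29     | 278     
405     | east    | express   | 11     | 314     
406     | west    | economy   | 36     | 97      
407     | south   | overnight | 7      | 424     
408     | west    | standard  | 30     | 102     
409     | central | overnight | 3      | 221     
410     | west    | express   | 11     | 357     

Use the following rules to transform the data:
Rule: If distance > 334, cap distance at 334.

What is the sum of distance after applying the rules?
2243

Step 1: 3 records have distance > 334
Step 2: These records originally summed to 1204
Step 3: After capping: 3 × 334 = 1002
Step 4: Unaffected records sum: 1241
Step 5: Final sum = 1002 + 1241 = 2243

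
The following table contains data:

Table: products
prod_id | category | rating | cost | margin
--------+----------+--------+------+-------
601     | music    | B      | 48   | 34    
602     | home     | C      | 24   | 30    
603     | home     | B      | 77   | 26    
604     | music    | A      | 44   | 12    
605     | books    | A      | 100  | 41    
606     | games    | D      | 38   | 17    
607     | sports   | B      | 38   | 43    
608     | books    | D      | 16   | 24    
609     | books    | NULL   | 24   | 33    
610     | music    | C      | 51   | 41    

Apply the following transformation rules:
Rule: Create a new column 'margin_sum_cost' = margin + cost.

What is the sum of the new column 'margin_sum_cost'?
761

Step 1: For each record, compute margin + cost
Example calculations:
  34 + 48 = 82
  30 + 24 = 54
  26 + 77 = 103
  ...
Step 2: Sum all derived values
Step 3: Total = 761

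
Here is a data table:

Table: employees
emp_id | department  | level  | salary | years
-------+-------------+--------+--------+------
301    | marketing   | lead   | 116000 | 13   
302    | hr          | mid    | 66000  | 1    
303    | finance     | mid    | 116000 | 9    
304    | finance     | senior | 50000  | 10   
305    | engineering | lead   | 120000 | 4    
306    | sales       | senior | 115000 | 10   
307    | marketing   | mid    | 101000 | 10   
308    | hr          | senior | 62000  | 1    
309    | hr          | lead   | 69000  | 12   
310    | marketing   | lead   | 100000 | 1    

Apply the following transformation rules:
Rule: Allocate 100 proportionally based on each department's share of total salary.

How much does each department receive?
engineering: 13.11, finance: 18.14, hr: 21.53, marketing: 34.64, sales: 12.57

Step 1: Calculate total salary = 915000
Step 2: Calculate each department's proportion:
  engineering: 120000/915000 = 13.11% → 13.11
  finance: 166000/915000 = 18.14% → 18.14
  hr: 197000/915000 = 21.53% → 21.53
  marketing: 317000/915000 = 34.64% → 34.64
  sales: 115000/915000 = 12.57% → 12.57
Step 3: Verify: sum of allocations ≈ 100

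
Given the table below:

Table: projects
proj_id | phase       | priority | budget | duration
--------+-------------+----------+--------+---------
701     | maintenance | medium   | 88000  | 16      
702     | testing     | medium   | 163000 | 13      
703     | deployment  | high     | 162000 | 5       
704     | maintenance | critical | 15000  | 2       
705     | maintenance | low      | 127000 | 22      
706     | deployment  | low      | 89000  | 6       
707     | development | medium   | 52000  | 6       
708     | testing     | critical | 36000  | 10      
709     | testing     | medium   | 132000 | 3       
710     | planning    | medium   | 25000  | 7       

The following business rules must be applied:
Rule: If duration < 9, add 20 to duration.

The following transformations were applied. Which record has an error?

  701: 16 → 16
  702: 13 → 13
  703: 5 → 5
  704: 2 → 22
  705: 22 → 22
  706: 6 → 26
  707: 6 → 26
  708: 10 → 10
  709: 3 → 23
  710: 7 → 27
Record 703 has an error. The correct transformed value should be 25, not 5.

Step 1: Check each record against the rule
Step 2: Record 703 has duration = 5
Step 3: Since 5 < 9, the bonus should have been applied
Step 4: Correct value = 25, but claimed value = 5
Conclusion: Record 703 has the error.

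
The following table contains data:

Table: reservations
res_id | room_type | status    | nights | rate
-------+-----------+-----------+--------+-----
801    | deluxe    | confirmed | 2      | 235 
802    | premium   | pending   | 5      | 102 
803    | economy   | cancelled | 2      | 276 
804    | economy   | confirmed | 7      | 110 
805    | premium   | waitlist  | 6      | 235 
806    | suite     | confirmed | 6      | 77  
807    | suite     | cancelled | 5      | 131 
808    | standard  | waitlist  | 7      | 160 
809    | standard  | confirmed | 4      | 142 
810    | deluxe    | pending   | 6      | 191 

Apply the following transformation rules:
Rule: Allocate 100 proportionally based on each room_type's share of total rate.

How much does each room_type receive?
deluxe: 25.68, economy: 23.27, premium: 20.31, standard: 18.2, suite: 12.54

Step 1: Calculate total rate = 1659
Step 2: Calculate each room_type's proportion:
  deluxe: 426/1659 = 25.68% → 25.68
  economy: 386/1659 = 23.27% → 23.27
  premium: 337/1659 = 20.31% → 20.31
  standard: 302/1659 = 18.20% → 18.2
  suite: 208/1659 = 12.54% → 12.54
Step 3: Verify: sum of allocations ≈ 100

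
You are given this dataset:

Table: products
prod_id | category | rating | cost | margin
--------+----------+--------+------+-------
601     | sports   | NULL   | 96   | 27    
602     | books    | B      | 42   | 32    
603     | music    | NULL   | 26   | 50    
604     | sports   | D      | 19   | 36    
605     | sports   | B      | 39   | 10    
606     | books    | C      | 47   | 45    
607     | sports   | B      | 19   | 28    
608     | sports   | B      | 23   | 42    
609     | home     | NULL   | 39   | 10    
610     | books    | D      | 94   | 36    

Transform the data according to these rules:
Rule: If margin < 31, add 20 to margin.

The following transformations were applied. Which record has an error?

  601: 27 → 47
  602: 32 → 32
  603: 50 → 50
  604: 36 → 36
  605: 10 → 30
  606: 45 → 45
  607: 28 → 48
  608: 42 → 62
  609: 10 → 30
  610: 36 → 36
Record 608 has an error. The correct transformed value should be 42, not 62.

Step 1: Check each record against the rule
Step 2: Record 608 has margin = 42
Step 3: Since 42 >= 31, the bonus should not have been applied
Step 4: Correct value = 42, but claimed value = 62
Conclusion: Record 608 has the error.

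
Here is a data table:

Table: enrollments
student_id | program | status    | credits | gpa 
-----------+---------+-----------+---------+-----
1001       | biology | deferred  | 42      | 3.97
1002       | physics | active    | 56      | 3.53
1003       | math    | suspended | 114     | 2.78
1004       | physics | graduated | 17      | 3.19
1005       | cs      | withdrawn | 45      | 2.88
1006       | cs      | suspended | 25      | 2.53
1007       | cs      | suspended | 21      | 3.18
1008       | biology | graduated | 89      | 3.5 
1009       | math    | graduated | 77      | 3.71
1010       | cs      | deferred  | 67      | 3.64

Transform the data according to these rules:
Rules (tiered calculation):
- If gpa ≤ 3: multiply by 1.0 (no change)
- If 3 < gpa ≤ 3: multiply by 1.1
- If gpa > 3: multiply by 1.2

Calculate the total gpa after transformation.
37.85

Step 1: Tier 1 (gpa ≤ 3): 3 records, sum = 8.19 × 1.0 = 8.19
Step 2: Tier 2 (3 < gpa ≤ 3): 0 records, sum = 0 × 1.1 = 0.0
Step 3: Tier 3 (gpa > 3): 7 records, sum = 24.72 × 1.2 = 29.66
Step 4: Final sum = 8.19 + 0.0 + 29.66 = 37.85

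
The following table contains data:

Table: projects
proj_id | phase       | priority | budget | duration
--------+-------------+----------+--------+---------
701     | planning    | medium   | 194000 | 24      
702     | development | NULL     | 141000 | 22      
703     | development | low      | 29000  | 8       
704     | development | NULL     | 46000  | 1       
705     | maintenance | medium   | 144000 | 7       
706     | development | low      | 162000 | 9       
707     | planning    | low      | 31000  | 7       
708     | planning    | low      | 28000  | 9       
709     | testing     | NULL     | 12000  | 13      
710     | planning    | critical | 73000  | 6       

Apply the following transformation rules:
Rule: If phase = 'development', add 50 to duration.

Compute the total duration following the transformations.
306

Step 1: Count records where phase = 'development': 4
Step 2: Total bonus added: 4 × 50 = 200
Step 3: Original sum of duration: 106
Step 4: Final sum = 106 + 200 = 306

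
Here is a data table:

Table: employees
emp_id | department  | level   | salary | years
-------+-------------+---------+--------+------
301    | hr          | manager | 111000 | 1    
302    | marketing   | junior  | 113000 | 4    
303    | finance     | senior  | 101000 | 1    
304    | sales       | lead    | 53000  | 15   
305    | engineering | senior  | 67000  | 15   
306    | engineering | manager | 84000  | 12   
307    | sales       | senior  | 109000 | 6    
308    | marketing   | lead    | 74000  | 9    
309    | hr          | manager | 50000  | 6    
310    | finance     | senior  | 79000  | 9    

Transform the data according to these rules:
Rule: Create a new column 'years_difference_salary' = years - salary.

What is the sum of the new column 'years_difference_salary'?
-840922

Step 1: For each record, compute years - salary
Example calculations:
  1 - 111000 = -110999
  4 - 113000 = -112996
  1 - 101000 = -100999
  ...
Step 2: Sum all derived values
Step 3: Total = -840922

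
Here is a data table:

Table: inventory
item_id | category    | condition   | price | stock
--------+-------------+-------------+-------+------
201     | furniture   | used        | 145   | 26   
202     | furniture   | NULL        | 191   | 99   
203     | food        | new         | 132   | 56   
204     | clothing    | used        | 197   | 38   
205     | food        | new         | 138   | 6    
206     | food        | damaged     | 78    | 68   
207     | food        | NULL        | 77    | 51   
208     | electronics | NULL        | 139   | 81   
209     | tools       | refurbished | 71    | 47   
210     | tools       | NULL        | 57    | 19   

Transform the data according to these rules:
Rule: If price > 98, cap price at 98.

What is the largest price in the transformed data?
98

Step 1: Original maximum price = 197
Step 2: Apply cap at 98
Step 3: 6 records had price > 98 and were capped
Step 4: Maximum after transformation = 98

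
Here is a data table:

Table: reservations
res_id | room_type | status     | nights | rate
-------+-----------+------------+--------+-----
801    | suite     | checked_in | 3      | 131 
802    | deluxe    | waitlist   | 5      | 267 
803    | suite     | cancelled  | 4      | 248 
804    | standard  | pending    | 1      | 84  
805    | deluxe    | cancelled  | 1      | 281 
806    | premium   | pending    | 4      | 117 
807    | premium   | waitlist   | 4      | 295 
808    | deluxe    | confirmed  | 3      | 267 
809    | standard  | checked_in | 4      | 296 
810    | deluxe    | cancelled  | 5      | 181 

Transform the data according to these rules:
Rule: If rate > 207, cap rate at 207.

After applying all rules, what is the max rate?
207

Step 1: Original maximum rate = 296
Step 2: Apply cap at 207
Step 3: 6 records had rate > 207 and were capped
Step 4: Maximum after transformation = 207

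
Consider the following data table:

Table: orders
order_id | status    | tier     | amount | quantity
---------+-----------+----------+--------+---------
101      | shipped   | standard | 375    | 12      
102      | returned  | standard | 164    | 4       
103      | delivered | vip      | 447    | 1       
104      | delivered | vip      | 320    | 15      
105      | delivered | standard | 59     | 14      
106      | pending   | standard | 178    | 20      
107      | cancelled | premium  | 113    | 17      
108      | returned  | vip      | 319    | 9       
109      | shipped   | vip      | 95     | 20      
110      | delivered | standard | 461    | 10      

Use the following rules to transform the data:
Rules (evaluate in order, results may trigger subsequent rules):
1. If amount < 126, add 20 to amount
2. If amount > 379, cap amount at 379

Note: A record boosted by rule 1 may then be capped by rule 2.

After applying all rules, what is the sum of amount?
2441

Step 1: Apply rule 1 to records with amount < 126
  - 3 records get bonus of 20
  - Of these, 0 records then exceed 379 and get capped
Step 2: Apply rule 2 to records with amount > 379
  - 2 records (original) are capped
Step 3: Calculate final sum = 2441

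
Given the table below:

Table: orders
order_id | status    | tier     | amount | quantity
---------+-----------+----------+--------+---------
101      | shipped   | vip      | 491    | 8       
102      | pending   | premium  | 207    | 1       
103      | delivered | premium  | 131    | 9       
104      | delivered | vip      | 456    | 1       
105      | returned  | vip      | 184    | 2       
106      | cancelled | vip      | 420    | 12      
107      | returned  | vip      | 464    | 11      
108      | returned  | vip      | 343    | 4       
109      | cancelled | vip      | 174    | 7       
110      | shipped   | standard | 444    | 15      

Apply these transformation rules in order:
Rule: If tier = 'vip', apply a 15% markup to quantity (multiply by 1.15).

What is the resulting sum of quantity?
76.75

Step 1: Records with tier = 'vip' have total quantity = 45
Step 2: Apply multiplier: 45 × 1.15 = 51.75
Step 3: Other records total: 25
Step 4: Final sum = 51.75 + 25 = 76.75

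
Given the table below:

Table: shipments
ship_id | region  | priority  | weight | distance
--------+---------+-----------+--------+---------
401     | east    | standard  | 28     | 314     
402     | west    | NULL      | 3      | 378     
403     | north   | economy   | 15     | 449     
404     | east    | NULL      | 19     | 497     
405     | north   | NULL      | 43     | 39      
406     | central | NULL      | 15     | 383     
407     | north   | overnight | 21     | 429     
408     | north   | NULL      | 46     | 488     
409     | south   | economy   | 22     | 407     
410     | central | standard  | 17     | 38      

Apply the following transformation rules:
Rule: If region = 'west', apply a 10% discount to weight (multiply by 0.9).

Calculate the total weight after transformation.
228.7

Step 1: Records with region = 'west' have total weight = 3
Step 2: Apply multiplier: 3 × 0.9 = 2.7
Step 3: Other records total: 226
Step 4: Final sum = 2.7 + 226 = 228.7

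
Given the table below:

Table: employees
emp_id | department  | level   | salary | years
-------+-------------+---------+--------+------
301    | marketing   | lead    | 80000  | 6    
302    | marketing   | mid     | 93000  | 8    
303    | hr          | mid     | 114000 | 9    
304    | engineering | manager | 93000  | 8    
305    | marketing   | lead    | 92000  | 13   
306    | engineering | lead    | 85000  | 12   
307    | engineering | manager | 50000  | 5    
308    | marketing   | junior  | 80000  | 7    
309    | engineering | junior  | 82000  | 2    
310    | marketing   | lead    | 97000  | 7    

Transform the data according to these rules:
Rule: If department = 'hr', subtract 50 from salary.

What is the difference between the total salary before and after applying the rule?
50

Step 1: Original sum of salary = 866000
Step 2: 1 records have department = 'hr'
Step 3: Each affected record changes by -50
Step 4: Total change = 1 × -50 = -50
Step 5: New sum = 866000 + -50 = 865950
Step 6: Difference = |865950 - 866000| = 50
        (Sum decreased by 50)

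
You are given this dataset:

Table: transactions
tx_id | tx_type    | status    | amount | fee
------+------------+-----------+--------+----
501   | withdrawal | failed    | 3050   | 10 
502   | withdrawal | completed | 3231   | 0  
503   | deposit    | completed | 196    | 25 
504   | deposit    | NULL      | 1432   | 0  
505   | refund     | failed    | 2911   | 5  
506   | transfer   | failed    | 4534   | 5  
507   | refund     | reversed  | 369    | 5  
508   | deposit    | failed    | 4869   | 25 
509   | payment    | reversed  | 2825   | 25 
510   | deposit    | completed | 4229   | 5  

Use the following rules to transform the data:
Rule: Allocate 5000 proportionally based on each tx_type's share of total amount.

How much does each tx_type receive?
deposit: 1939.88, payment: 510.92, refund: 593.21, transfer: 820.01, withdrawal: 1135.97

Step 1: Calculate total amount = 27646
Step 2: Calculate each tx_type's proportion:
  deposit: 10726/27646 = 38.80% → 1939.88
  payment: 2825/27646 = 10.22% → 510.92
  refund: 3280/27646 = 11.86% → 593.21
  transfer: 4534/27646 = 16.40% → 820.01
  withdrawal: 6281/27646 = 22.72% → 1135.97
Step 3: Verify: sum of allocations ≈ 5000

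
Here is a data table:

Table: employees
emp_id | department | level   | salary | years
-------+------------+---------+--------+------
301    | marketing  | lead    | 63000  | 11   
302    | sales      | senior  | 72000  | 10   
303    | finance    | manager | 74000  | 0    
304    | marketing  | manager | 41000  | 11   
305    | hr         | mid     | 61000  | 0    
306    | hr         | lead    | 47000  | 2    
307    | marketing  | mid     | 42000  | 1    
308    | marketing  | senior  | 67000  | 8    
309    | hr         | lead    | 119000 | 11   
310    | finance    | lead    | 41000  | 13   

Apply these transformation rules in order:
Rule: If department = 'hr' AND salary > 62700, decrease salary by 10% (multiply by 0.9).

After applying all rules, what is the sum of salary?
615100.0

Step 1: Find records where department = 'hr' AND salary > 62700
Step 2: 1 records match, summing to 119000
Step 3: After multiplier: 119000 × 0.9 = 107100.0
Step 4: Unaffected records sum: 508000
Step 5: Final sum = 107100.0 + 508000 = 615100.0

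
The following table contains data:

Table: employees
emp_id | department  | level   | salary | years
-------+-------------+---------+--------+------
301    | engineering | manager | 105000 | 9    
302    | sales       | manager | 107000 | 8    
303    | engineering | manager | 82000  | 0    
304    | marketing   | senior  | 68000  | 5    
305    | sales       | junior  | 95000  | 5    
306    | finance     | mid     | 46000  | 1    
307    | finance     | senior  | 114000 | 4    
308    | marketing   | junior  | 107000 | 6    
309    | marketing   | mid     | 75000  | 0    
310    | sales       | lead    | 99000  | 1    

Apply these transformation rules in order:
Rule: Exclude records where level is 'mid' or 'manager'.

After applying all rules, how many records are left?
5

Step 1: Count records to exclude
  - 2 (mid) + 3 (manager) = 5 records
Step 2: Total records: 10
Step 3: Remaining = 10 - 5 = 5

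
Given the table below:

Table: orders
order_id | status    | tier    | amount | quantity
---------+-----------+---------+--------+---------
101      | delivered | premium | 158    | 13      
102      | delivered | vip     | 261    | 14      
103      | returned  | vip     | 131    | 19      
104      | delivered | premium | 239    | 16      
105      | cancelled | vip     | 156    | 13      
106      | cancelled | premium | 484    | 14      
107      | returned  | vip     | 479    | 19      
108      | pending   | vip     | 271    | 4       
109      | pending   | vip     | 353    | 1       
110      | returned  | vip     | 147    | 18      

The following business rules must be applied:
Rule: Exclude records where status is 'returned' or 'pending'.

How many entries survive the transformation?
5

Step 1: Count records to exclude
  - 3 (returned) + 2 (pending) = 5 records
Step 2: Total records: 10
Step 3: Remaining = 10 - 5 = 5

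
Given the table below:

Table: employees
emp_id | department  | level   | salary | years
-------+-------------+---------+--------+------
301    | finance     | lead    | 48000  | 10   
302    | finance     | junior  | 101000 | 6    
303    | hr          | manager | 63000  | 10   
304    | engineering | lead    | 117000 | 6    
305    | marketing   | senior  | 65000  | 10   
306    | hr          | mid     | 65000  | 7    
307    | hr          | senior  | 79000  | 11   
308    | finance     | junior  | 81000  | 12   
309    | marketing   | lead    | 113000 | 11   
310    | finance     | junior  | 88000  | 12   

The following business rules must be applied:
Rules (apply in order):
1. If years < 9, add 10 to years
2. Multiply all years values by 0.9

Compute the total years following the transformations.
112.5

Step 1: Apply Rule 1 - Add 10 to records with years < 9
  - 3 records affected: 19 + (3 × 10) = 49
  - Unaffected records: 76
  - Sum after Rule 1: 125
Step 2: Apply Rule 2 - Multiply all by 0.9
  - 125 × 0.9 = 112.5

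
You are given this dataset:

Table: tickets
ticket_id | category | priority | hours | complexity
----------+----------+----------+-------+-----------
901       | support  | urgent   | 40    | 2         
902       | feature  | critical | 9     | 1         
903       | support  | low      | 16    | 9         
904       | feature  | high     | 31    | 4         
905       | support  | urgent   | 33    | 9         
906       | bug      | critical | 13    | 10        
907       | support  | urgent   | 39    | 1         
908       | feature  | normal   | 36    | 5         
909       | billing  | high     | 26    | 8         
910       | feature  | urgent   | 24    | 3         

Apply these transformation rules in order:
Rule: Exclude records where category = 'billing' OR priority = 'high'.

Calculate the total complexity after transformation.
40

Step 1: Find records where category = 'billing' OR priority = 'high'
Step 2: 2 records match, summing to 12
Step 3: Original sum: 52
Step 4: Remaining sum = 52 - 12 = 40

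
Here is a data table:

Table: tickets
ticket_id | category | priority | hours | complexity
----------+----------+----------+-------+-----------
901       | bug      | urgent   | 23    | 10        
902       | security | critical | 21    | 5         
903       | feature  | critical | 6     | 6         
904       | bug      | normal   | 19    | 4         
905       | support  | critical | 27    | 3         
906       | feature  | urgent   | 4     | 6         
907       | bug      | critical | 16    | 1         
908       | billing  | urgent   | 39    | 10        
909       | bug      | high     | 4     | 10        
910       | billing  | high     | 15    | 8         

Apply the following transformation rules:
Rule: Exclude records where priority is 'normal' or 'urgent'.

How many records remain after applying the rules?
6

Step 1: Count records to exclude
  - 1 (normal) + 3 (urgent) = 4 records
Step 2: Total records: 10
Step 3: Remaining = 10 - 4 = 6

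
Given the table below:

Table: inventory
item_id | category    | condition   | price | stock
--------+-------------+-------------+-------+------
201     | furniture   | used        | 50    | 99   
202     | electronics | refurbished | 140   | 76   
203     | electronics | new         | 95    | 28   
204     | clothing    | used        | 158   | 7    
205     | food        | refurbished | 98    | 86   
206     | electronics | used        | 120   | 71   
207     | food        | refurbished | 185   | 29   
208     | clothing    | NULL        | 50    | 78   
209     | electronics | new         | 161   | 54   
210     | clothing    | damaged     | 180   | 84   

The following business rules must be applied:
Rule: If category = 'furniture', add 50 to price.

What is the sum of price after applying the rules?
1287

Step 1: Count records where category = 'furniture': 1
Step 2: Total bonus added: 1 × 50 = 50
Step 3: Original sum of price: 1237
Step 4: Final sum = 1237 + 50 = 1287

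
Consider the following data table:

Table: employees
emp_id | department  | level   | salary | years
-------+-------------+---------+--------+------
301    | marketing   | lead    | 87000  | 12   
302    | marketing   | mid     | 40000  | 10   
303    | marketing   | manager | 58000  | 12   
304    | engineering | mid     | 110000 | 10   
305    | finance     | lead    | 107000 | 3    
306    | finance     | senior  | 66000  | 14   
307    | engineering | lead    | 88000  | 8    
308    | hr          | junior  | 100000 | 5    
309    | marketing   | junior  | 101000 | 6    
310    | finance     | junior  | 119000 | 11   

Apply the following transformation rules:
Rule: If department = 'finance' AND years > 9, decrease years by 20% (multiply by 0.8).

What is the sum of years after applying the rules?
86.0

Step 1: Find records where department = 'finance' AND years > 9
Step 2: 2 records match, summing to 25
Step 3: After multiplier: 25 × 0.8 = 20.0
Step 4: Unaffected records sum: 66
Step 5: Final sum = 20.0 + 66 = 86.0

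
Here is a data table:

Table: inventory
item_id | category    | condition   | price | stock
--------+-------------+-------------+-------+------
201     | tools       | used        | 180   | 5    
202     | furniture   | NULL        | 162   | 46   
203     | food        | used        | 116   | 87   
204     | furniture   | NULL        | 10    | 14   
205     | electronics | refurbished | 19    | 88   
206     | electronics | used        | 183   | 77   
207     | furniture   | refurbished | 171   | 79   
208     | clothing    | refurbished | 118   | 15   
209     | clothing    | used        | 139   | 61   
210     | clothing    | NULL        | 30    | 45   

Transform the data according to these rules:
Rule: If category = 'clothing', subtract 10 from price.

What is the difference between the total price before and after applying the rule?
30

Step 1: Original sum of price = 1128
Step 2: 3 records have category = 'clothing'
Step 3: Each affected record changes by -10
Step 4: Total change = 3 × -10 = -30
Step 5: New sum = 1128 + -30 = 1098
Step 6: Difference = |1098 - 1128| = 30
        (Sum decreased by 30)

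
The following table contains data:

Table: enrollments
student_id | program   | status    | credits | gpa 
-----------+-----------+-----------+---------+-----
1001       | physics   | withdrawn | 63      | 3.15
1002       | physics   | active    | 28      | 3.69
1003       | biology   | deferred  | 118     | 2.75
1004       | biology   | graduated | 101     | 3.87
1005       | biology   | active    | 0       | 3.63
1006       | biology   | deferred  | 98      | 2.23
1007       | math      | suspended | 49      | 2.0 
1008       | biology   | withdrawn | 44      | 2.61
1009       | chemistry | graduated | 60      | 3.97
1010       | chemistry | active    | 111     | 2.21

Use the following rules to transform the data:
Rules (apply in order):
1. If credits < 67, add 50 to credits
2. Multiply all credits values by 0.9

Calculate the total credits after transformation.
874.8

Step 1: Apply Rule 1 - Add 50 to records with credits < 67
  - 6 records affected: 244 + (6 × 50) = 544
  - Unaffected records: 428
  - Sum after Rule 1: 972
Step 2: Apply Rule 2 - Multiply all by 0.9
  - 972 × 0.9 = 874.8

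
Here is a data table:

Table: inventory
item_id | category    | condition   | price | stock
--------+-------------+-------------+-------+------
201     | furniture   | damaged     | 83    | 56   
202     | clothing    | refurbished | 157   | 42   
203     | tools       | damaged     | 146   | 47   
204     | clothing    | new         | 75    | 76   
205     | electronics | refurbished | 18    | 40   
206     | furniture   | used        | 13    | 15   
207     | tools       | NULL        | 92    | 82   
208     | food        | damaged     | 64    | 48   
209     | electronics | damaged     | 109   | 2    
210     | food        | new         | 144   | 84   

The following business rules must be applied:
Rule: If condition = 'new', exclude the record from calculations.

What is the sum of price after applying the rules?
682

Step 1: Identify records where condition = 'new'
Step 2: The excluded records sum to 219
Step 3: Original total price = 901
Step 4: Remaining total = 901 - 219 = 682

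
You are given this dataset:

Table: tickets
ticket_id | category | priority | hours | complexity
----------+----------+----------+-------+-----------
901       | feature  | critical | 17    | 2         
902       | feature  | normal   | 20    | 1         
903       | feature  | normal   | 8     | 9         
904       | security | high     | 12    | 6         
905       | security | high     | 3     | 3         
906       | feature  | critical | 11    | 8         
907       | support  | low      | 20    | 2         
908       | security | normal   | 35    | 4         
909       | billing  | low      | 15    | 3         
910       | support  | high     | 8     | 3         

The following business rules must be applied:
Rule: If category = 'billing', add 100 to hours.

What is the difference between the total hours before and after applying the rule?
100

Step 1: Original sum of hours = 149
Step 2: 1 records have category = 'billing'
Step 3: Each affected record changes by 100
Step 4: Total change = 1 × 100 = 100
Step 5: New sum = 149 + 100 = 249
Step 6: Difference = |249 - 149| = 100
        (Sum increased by 100)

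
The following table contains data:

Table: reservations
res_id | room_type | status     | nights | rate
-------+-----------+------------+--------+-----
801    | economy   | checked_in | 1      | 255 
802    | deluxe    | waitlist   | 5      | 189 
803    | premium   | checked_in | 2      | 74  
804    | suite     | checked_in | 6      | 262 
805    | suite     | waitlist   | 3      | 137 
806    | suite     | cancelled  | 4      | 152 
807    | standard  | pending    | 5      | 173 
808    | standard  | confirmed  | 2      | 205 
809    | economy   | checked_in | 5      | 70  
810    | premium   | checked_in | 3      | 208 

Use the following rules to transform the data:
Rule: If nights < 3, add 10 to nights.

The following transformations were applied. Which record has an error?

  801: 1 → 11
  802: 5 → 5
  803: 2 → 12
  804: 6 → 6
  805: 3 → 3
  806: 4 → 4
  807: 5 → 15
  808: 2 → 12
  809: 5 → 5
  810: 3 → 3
Record 807 has an error. The correct transformed value should be 5, not 15.

Step 1: Check each record against the rule
Step 2: Record 807 has nights = 5
Step 3: Since 5 >= 3, the bonus should not have been applied
Step 4: Correct value = 5, but claimed value = 15
Conclusion: Record 807 has the error.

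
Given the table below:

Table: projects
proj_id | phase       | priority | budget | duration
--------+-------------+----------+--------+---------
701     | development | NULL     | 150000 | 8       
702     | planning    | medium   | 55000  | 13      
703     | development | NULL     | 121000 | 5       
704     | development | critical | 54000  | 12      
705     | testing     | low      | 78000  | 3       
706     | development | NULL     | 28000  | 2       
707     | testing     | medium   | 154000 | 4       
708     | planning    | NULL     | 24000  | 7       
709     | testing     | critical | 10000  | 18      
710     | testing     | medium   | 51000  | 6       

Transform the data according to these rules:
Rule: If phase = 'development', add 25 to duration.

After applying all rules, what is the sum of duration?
178

Step 1: Count records where phase = 'development': 4
Step 2: Total bonus added: 4 × 25 = 100
Step 3: Original sum of duration: 78
Step 4: Final sum = 78 + 100 = 178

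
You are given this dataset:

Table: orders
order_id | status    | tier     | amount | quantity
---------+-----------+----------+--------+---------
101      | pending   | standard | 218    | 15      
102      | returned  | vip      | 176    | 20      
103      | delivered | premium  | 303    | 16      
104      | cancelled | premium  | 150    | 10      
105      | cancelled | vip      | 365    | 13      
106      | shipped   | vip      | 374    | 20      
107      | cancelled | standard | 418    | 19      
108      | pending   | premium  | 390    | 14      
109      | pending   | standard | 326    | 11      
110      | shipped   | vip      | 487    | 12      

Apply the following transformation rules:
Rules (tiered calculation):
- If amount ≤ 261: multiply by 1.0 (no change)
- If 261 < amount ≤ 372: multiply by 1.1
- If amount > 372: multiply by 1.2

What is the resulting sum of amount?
3640.2

Step 1: Tier 1 (amount ≤ 261): 3 records, sum = 544 × 1.0 = 544.0
Step 2: Tier 2 (261 < amount ≤ 372): 3 records, sum = 994 × 1.1 = 1093.4
Step 3: Tier 3 (amount > 372): 4 records, sum = 1669 × 1.2 = 2002.8
Step 4: Final sum = 544.0 + 1093.4 + 2002.8 = 3640.2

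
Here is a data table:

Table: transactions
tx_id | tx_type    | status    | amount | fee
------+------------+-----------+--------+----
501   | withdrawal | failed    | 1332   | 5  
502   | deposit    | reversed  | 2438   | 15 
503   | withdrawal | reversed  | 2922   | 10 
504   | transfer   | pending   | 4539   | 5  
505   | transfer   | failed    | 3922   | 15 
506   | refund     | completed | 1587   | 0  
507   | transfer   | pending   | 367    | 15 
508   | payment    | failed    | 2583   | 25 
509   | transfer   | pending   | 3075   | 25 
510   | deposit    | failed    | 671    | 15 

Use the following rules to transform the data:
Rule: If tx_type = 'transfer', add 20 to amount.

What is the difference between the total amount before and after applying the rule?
80

Step 1: Original sum of amount = 23436
Step 2: 4 records have tx_type = 'transfer'
Step 3: Each affected record changes by 20
Step 4: Total change = 4 × 20 = 80
Step 5: New sum = 23436 + 80 = 23516
Step 6: Difference = |23516 - 23436| = 80
        (Sum increased by 80)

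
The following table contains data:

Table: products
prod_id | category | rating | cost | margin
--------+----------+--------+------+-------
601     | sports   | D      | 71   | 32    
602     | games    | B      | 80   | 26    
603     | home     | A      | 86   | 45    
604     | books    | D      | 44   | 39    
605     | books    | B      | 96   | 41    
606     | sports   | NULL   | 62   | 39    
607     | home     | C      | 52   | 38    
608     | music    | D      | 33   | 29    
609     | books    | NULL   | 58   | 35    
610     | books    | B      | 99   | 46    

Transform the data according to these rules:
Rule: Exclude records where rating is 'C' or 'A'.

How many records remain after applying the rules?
8

Step 1: Count records to exclude
  - 1 (C) + 1 (A) = 2 records
Step 2: Total records: 10
Step 3: Remaining = 10 - 2 = 8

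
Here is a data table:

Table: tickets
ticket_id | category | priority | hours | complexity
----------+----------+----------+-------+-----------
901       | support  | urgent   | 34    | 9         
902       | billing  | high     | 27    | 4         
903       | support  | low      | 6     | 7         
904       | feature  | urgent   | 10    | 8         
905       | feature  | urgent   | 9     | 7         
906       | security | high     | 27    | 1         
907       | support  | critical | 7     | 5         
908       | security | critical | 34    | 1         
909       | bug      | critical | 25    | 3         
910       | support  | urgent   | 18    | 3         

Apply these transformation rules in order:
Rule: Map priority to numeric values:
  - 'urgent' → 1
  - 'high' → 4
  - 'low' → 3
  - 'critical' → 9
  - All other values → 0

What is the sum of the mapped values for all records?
42

Step 1: Apply mapping to each record
Step 2: Count by status:
  'urgent': 4 records × 1 = 4
  'high': 2 records × 4 = 8
  'low': 1 records × 3 = 3
  'critical': 3 records × 9 = 27
Step 3: Sum all mapped values = 42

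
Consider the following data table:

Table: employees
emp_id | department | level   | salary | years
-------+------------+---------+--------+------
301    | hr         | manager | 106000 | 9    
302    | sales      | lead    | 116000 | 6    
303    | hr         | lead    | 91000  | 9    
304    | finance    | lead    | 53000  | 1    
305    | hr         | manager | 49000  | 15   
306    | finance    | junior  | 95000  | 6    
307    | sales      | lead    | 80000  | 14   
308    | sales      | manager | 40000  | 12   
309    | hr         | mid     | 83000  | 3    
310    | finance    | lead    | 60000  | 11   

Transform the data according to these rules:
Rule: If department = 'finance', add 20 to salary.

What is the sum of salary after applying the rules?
773060

Step 1: Count records where department = 'finance': 3
Step 2: Total bonus added: 3 × 20 = 60
Step 3: Original sum of salary: 773000
Step 4: Final sum = 773000 + 60 = 773060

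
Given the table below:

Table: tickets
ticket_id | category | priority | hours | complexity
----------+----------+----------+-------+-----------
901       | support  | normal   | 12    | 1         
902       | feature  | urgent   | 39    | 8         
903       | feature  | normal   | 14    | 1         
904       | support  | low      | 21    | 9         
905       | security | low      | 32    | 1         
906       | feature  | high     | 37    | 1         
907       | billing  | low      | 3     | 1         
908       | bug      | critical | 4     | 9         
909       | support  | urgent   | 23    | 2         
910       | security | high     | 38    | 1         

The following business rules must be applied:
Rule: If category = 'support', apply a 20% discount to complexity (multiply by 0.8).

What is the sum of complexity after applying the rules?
31.6

Step 1: Records with category = 'support' have total complexity = 12
Step 2: Apply multiplier: 12 × 0.8 = 9.6
Step 3: Other records total: 22
Step 4: Final sum = 9.6 + 22 = 31.6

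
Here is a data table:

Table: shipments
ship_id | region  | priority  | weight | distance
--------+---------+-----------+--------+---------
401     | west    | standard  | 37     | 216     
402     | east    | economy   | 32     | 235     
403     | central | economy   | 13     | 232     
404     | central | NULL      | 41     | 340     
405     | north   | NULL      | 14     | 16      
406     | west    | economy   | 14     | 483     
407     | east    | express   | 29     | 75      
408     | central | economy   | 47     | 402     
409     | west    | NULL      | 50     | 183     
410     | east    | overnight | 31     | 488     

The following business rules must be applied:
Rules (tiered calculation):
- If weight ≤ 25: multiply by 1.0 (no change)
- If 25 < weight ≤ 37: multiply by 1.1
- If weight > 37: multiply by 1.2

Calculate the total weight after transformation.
348.5

Step 1: Tier 1 (weight ≤ 25): 3 records, sum = 41 × 1.0 = 41.0
Step 2: Tier 2 (25 < weight ≤ 37): 4 records, sum = 129 × 1.1 = 141.9
Step 3: Tier 3 (weight > 37): 3 records, sum = 138 × 1.2 = 165.6
Step 4: Final sum = 41.0 + 141.9 + 165.6 = 348.5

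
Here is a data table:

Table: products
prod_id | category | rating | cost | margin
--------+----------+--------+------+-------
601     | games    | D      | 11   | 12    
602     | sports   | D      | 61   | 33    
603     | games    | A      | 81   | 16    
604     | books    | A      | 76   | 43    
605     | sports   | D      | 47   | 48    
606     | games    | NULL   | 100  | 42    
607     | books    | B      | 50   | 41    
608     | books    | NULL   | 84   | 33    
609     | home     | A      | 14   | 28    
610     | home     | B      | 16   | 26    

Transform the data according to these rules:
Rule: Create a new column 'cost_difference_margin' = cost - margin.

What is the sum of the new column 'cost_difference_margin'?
218

Step 1: For each record, compute cost - margin
Example calculations:
  11 - 12 = -1
  61 - 33 = 28
  81 - 16 = 65
  ...
Step 2: Sum all derived values
Step 3: Total = 218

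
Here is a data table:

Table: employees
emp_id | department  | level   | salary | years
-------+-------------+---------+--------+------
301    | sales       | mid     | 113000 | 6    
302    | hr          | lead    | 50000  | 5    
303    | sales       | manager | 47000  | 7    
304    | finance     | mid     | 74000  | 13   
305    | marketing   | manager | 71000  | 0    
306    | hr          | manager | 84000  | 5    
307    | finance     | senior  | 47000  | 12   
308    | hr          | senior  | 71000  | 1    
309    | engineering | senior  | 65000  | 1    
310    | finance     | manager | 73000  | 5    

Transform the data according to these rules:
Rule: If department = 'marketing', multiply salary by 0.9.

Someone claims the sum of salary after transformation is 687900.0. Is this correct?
Yes, the result is correct.

Step 1: Calculate the correct sum after transformation
Step 2: Apply multiplier 0.9 to records where department = 'marketing'
Step 3: Correct result = 687900.0
Step 4: Claimed result = 687900.0
Step 5: 687900.0 = 687900.0 ✓
Conclusion: The claimed result is correct.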